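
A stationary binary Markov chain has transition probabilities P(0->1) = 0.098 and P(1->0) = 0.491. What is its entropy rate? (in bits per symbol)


Stationary distribution: pi_0 = p10/(p01+p10) = 0.8336, pi_1 = 0.1664. Entropy rate H' = pi_0*H(p01) + pi_1*H(p10) = 0.8336*0.4626 + 0.1664*0.9998 = 0.552

0.552 bits/symbol


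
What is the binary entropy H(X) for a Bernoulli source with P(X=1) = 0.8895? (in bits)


H = -p*log2(p) - (1-p)*log2(1-p). -0.8895*log2(0.8895) = 0.150266; -0.1105*log2(0.1105) = 0.351156. H = 0.150266 + 0.351156 = 0.5014

0.5014 bits


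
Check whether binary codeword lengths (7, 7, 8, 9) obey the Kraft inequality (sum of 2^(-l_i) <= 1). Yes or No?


Kraft sum = sum(2^(-l_i)) = 0.0215, need <= 1. Result: satisfied (a binary prefix-free code with these lengths exists)

Yes


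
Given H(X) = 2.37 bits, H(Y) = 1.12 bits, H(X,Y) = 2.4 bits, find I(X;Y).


I(X;Y) = H(X) + H(Y) - H(X,Y) = 2.37 + 1.12 - 2.4 = 1.09

1.09 bits


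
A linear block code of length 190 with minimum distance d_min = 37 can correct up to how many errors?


Correction capability = floor((d-1)/2) = floor((37-1)/2) = 18

18 errors


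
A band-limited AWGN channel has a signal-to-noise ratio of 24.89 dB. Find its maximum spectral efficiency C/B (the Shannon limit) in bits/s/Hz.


SNR_linear = 10^(24.89/10) = 308.3188; C/B = log2(1 + SNR_linear) = log2(1 + 308.3188) = 8.273

8.273 bits/s/Hz


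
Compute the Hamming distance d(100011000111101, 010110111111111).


Count differing positions: ^ ^ . ^ . ^ ^ ^ ^ . . . . ^ . = 8 differences

8


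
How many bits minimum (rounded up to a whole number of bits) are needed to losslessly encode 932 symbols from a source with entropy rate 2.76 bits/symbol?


Minimum bits >= n * H = 932 * 2.76 = 2572.32, rounded up to a whole number of bits = 2573

2573 bits


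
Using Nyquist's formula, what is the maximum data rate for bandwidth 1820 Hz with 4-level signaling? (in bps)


Rate = 2 * B * log2(M) = 2 * 1820 * 2.0 = 7280.0

7280.0 bps


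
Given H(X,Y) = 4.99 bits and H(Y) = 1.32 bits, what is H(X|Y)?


H(X|Y) = H(X,Y) - H(Y) = 4.99 - 1.32 = 3.67

3.67 bits


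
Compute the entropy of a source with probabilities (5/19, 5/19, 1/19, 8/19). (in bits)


H = -sum(p_i * log2(p_i)). Terms: -(5/19)*log2(5/19) = 0.506842; -(5/19)*log2(5/19) = 0.506842; -(1/19)*log2(1/19) = 0.223575; -(8/19)*log2(8/19) = 0.525443. H = 0.506842 + 0.506842 + 0.223575 + 0.525443 = 1.7627

1.7627 bits


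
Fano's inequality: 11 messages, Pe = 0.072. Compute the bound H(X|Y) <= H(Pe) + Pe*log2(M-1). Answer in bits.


H(Pe) = -Pe*log2(Pe) - (1-Pe)*log2(1-Pe) = -0.072*log2(0.072) - 0.928*log2(0.928) = 0.273302 + 0.100041 = 0.3733. Pe*log2(M-1) = 0.072*log2(10) = 0.239179. Bound = H(Pe) + Pe*log2(M-1) = 0.273302 + 0.100041 + 0.239179 = 0.6125

0.6125 bits


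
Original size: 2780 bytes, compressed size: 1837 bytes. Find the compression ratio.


Ratio = original / compressed = 2780 / 1837 = 1.5133

1.5133


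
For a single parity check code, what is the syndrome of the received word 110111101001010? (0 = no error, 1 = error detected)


Syndrome = XOR of all bits = 1 XOR 1 XOR 0 XOR 1 XOR 1 XOR 1 XOR 1 XOR 0 XOR 1 XOR 0 XOR 0 XOR 1 XOR 0 XOR 1 XOR 0 = 1

1


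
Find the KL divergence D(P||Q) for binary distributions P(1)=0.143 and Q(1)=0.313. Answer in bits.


KL = p*log2(p/q) + (1-p)*log2((1-p)/(1-q)) = 0.143*log2(0.143/0.313) + 0.857*log2(0.857/0.687) = 0.1118

0.1118 bits


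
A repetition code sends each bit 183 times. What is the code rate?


Rate = k/n = 1/183

1/183


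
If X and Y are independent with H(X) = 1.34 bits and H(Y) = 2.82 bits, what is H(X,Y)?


For independent variables, H(X,Y) = H(X) + H(Y) = 1.34 + 2.82 = 4.16

4.16 bits


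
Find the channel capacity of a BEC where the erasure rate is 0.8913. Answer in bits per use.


C = 1 - epsilon = 1 - 0.8913 = 0.1087

0.1087 bits


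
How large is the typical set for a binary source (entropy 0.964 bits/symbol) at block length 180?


log2|A_typical| = nH = 180 * 0.964 = 173.52, so |A_typical| ~ 2^173.52 = 1.717e+52

1.717e+52


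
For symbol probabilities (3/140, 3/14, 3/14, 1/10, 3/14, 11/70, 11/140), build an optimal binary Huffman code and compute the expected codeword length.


Huffman construction (repeatedly merge the two least-probable nodes; each merge adds 1 bit to every symbol beneath it): 3/140 + 11/140 = 1/10; 1/10 + 1/10 = 1/5; 11/70 + 1/5 = 5/14; 3/14 + 3/14 = 3/7; 3/14 + 5/14 = 4/7; 3/7 + 4/7 = 1. Resulting codeword lengths (in the order the probabilities were given): (5, 2, 2, 4, 2, 3, 5). L_avg = sum(p_i * l_i) = 3/140*5 + 3/14*2 + 3/14*2 + 1/10*4 + 3/14*2 + 11/70*3 + 11/140*5 = 93/35 = 2.6571

2.6571 bits


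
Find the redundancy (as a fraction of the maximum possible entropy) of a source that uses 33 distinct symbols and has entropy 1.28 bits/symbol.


H_max = log2(K) = log2(33) = 5.0444 bits/symbol. Redundancy = 1 - H/H_max = 1 - 1.28/5.0444 = 1 - 0.2537 = 0.7463

0.7463


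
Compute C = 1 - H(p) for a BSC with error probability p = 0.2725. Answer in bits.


H(p) = -p*log2(p) - (1-p)*log2(1-p) = -0.2725*log2(0.2725) - 0.7275*log2(0.7275) = 0.511121 + 0.333909 = 0.845. C = 1 - H(p) = 1 - 0.845 = 0.155

0.155 bits


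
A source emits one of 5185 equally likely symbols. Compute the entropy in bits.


H = log2(n) = log2(5185) = 12.3401

12.3401 bits


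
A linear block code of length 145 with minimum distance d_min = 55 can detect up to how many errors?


Detection capability = d_min - 1 = 55 - 1 = 54

54 errors


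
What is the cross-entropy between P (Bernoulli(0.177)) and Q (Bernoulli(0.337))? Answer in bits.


H(P,Q) = -p*log2(q) - (1-p)*log2(1-q). -0.177*log2(0.337) = 0.277745; -0.823*log2(0.663) = 0.487973. H(P,Q) = 0.277745 + 0.487973 = 0.7657

0.7657 bits


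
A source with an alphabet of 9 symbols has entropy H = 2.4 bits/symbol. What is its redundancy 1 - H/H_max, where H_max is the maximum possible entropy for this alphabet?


H_max = log2(K) = log2(9) = 3.1699 bits/symbol. Redundancy = 1 - H/H_max = 1 - 2.4/3.1699 = 1 - 0.7571 = 0.2429

0.2429


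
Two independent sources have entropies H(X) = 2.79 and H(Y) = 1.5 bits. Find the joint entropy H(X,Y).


For independent variables, H(X,Y) = H(X) + H(Y) = 2.79 + 1.5 = 4.29

4.29 bits


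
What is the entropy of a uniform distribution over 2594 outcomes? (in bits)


H = log2(n) = log2(2594) = 11.341

11.341 bits


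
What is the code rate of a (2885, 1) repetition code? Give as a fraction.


Rate = k/n = 1/2885

1/2885


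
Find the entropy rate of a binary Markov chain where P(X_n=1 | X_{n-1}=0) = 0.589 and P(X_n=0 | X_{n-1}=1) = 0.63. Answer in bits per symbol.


Stationary distribution: pi_0 = p10/(p01+p10) = 0.5168, pi_1 = 0.4832. Entropy rate H' = pi_0*H(p01) + pi_1*H(p10) = 0.5168*0.977 + 0.4832*0.9507 = 0.9643

0.9643 bits/symbol


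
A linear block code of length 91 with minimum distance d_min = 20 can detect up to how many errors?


Detection capability = d_min - 1 = 20 - 1 = 19

19 errors


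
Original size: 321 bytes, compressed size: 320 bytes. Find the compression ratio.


Ratio = original / compressed = 321 / 320 = 1.0031

1.0031


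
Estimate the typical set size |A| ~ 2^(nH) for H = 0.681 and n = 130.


log2|A_typical| = nH = 130 * 0.681 = 88.53, so |A_typical| ~ 2^88.53 = 4.469e+26

4.469e+26


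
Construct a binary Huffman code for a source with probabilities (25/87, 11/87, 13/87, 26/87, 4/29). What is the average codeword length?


Huffman construction (repeatedly merge the two least-probable nodes; each merge adds 1 bit to every symbol beneath it): 11/87 + 4/29 = 23/87; 13/87 + 23/87 = 12/29; 25/87 + 26/87 = 17/29; 12/29 + 17/29 = 1. Resulting codeword lengths (in the order the probabilities were given): (2, 3, 2, 2, 3). L_avg = sum(p_i * l_i) = 25/87*2 + 11/87*3 + 13/87*2 + 26/87*2 + 4/29*3 = 197/87 = 2.2644

2.2644 bits


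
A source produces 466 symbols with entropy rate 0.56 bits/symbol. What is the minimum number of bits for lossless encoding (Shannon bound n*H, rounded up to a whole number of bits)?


Minimum bits >= n * H = 466 * 0.56 = 260.96, rounded up to a whole number of bits = 261

261 bits


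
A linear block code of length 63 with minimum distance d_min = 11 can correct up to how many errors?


Correction capability = floor((d-1)/2) = floor((11-1)/2) = 5

5 errors


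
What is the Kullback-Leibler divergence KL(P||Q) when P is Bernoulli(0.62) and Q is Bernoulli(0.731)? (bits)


KL = p*log2(p/q) + (1-p)*log2((1-p)/(1-q)) = 0.62*log2(0.62/0.731) + 0.38*log2(0.38/0.269) = 0.0421

0.0421 bits


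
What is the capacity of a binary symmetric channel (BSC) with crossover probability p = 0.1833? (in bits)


H(p) = -p*log2(p) - (1-p)*log2(1-p) = -0.1833*log2(0.1833) - 0.8167*log2(0.8167) = 0.448667 + 0.238576 = 0.6872. C = 1 - H(p) = 1 - 0.6872 = 0.3128

0.3128 bits


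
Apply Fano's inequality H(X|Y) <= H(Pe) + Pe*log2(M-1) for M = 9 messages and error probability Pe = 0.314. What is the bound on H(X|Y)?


H(Pe) = -Pe*log2(Pe) - (1-Pe)*log2(1-Pe) = -0.314*log2(0.314) - 0.686*log2(0.686) = 0.524745 + 0.372992 = 0.8977. Pe*log2(M-1) = 0.314*log2(8) = 0.942000. Bound = H(Pe) + Pe*log2(M-1) = 0.524745 + 0.372992 + 0.942000 = 1.8397

1.8397 bits


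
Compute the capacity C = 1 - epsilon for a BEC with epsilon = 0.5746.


C = 1 - epsilon = 1 - 0.5746 = 0.4254

0.4254 bits


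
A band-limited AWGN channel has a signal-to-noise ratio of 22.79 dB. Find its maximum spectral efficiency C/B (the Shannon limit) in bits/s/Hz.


SNR_linear = 10^(22.79/10) = 190.1078; C/B = log2(1 + SNR_linear) = log2(1 + 190.1078) = 7.5782

7.5782 bits/s/Hz


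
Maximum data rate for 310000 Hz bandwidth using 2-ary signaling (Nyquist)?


Rate = 2 * B * log2(M) = 2 * 310000 * 1.0 = 620000.0

620000.0 bps


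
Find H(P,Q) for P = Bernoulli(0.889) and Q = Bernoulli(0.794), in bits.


H(P,Q) = -p*log2(q) - (1-p)*log2(1-q). -0.889*log2(0.794) = 0.295849; -0.111*log2(0.206) = 0.253000. H(P,Q) = 0.295849 + 0.253000 = 0.5488

0.5488 bits


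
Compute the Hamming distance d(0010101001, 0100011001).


Count differing positions: . ^ ^ . ^ ^ . . . . = 4 differences

4


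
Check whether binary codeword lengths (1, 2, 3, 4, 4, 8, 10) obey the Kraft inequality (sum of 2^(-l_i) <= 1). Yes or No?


Kraft sum = sum(2^(-l_i)) = 1.0049, need <= 1. Result: violated (a binary prefix-free code with these lengths cannot exist)

No


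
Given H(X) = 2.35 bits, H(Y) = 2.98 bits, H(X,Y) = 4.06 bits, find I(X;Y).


I(X;Y) = H(X) + H(Y) - H(X,Y) = 2.35 + 2.98 - 4.06 = 1.27

1.27 bits


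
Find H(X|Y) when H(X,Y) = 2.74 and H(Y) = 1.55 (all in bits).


H(X|Y) = H(X,Y) - H(Y) = 2.74 - 1.55 = 1.19

1.19 bits


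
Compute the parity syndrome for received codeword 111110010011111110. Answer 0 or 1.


Syndrome = XOR of all bits = 1 XOR 1 XOR 1 XOR 1 XOR 1 XOR 0 XOR 0 XOR 1 XOR 0 XOR 0 XOR 1 XOR 1 XOR 1 XOR 1 XOR 1 XOR 1 XOR 1 XOR 0 = 1

1


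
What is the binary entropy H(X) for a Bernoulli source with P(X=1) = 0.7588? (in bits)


H = -p*log2(p) - (1-p)*log2(1-p). -0.7588*log2(0.7588) = 0.302161; -0.2412*log2(0.2412) = 0.494870. H = 0.302161 + 0.494870 = 0.797

0.797 bits


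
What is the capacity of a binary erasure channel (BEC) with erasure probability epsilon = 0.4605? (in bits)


C = 1 - epsilon = 1 - 0.4605 = 0.5395

0.5395 bits


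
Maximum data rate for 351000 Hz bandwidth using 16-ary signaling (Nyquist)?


Rate = 2 * B * log2(M) = 2 * 351000 * 4.0 = 2808000.0

2808000.0 bps


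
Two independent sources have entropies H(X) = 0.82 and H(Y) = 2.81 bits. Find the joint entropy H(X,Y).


For independent variables, H(X,Y) = H(X) + H(Y) = 0.82 + 2.81 = 3.63

3.63 bits


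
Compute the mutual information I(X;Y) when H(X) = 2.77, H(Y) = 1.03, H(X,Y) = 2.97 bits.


I(X;Y) = H(X) + H(Y) - H(X,Y) = 2.77 + 1.03 - 2.97 = 0.83

0.83 bits


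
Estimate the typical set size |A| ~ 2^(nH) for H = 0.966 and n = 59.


log2|A_typical| = nH = 59 * 0.966 = 56.994, so |A_typical| ~ 2^56.994 = 1.435e+17

1.435e+17


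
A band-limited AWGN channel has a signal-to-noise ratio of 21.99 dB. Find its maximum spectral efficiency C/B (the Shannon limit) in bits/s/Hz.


SNR_linear = 10^(21.99/10) = 158.1248; C/B = log2(1 + SNR_linear) = log2(1 + 158.1248) = 7.314

7.314 bits/s/Hz


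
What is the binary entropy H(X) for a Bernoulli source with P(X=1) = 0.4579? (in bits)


H = -p*log2(p) - (1-p)*log2(1-p). -0.4579*log2(0.4579) = 0.516005; -0.5421*log2(0.5421) = 0.478874. H = 0.516005 + 0.478874 = 0.9949

0.9949 bits


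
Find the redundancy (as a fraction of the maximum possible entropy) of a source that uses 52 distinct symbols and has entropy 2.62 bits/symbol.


H_max = log2(K) = log2(52) = 5.7004 bits/symbol. Redundancy = 1 - H/H_max = 1 - 2.62/5.7004 = 1 - 0.4596 = 0.5404

0.5404


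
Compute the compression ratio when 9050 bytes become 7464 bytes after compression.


Ratio = original / compressed = 9050 / 7464 = 1.2125

1.2125


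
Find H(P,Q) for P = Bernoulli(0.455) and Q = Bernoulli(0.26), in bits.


H(P,Q) = -p*log2(q) - (1-p)*log2(1-q). -0.455*log2(0.26) = 0.884254; -0.545*log2(0.74) = 0.236750. H(P,Q) = 0.884254 + 0.236750 = 1.121

1.121 bits


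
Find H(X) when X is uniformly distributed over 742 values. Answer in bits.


H = log2(n) = log2(742) = 9.5353

9.5353 bits


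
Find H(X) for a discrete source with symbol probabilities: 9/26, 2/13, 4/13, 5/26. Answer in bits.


H = -sum(p_i * log2(p_i)). Terms: -(9/26)*log2(9/26) = 0.529794; -(2/13)*log2(2/13) = 0.415452; -(4/13)*log2(4/13) = 0.523212; -(5/26)*log2(5/26) = 0.457406. H = 0.529794 + 0.415452 + 0.523212 + 0.457406 = 1.9259

1.9259 bits


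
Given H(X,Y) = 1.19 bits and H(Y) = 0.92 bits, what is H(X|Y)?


H(X|Y) = H(X,Y) - H(Y) = 1.19 - 0.92 = 0.27

0.27 bits


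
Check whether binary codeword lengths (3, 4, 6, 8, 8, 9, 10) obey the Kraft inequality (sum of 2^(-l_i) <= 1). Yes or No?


Kraft sum = sum(2^(-l_i)) = 0.2139, need <= 1. Result: satisfied (a binary prefix-free code with these lengths exists)

Yes


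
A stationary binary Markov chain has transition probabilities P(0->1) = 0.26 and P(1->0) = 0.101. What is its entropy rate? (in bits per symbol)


Stationary distribution: pi_0 = p10/(p01+p10) = 0.2798, pi_1 = 0.7202. Entropy rate H' = pi_0*H(p01) + pi_1*H(p10) = 0.2798*0.8267 + 0.7202*0.4722 = 0.5714

0.5714 bits/symbol


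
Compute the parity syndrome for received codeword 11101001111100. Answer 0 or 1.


Syndrome = XOR of all bits = 1 XOR 1 XOR 1 XOR 0 XOR 1 XOR 0 XOR 0 XOR 1 XOR 1 XOR 1 XOR 1 XOR 1 XOR 0 XOR 0 = 1

1


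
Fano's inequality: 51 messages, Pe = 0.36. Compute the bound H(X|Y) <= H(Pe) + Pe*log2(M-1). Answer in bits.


H(Pe) = -Pe*log2(Pe) - (1-Pe)*log2(1-Pe) = -0.36*log2(0.36) - 0.64*log2(0.64) = 0.530615 + 0.412068 = 0.9427. Pe*log2(M-1) = 0.36*log2(50) = 2.031788. Bound = H(Pe) + Pe*log2(M-1) = 0.530615 + 0.412068 + 2.031788 = 2.9745

2.9745 bits


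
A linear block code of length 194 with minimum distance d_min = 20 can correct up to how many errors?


Correction capability = floor((d-1)/2) = floor((20-1)/2) = 9

9 errors


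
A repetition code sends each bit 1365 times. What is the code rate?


Rate = k/n = 1/1365

1/1365


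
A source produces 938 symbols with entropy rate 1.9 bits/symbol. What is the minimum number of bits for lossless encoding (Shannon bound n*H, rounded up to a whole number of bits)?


Minimum bits >= n * H = 938 * 1.9 = 1782.2, rounded up to a whole number of bits = 1783

1783 bits


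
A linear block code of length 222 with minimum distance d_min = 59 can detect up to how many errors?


Detection capability = d_min - 1 = 59 - 1 = 58

58 errors


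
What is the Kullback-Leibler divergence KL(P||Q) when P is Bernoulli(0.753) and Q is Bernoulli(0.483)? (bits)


KL = p*log2(p/q) + (1-p)*log2((1-p)/(1-q)) = 0.753*log2(0.753/0.483) + 0.247*log2(0.247/0.517) = 0.2192

0.2192 bits


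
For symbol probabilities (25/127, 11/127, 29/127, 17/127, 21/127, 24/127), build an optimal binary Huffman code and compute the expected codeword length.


Huffman construction (repeatedly merge the two least-probable nodes; each merge adds 1 bit to every symbol beneath it): 11/127 + 17/127 = 28/127; 21/127 + 24/127 = 45/127; 25/127 + 28/127 = 53/127; 29/127 + 45/127 = 74/127; 53/127 + 74/127 = 1. Resulting codeword lengths (in the order the probabilities were given): (2, 3, 2, 3, 3, 3). L_avg = sum(p_i * l_i) = 25/127*2 + 11/127*3 + 29/127*2 + 17/127*3 + 21/127*3 + 24/127*3 = 327/127 = 2.5748

2.5748 bits


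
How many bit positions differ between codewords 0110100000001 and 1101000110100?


Count differing positions: ^ . ^ ^ ^ . . ^ ^ . ^ . ^ = 8 differences

8


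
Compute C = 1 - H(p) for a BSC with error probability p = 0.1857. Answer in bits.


H(p) = -p*log2(p) - (1-p)*log2(1-p) = -0.1857*log2(0.1857) - 0.8143*log2(0.8143) = 0.451057 + 0.241332 = 0.6924. C = 1 - H(p) = 1 - 0.6924 = 0.3076

0.3076 bits


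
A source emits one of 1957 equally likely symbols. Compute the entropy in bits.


H = log2(n) = log2(1957) = 10.9344

10.9344 bits


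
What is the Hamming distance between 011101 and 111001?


Count differing positions: ^ . . ^ . . = 2 differences

2


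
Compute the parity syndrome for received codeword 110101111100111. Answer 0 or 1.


Syndrome = XOR of all bits = 1 XOR 1 XOR 0 XOR 1 XOR 0 XOR 1 XOR 1 XOR 1 XOR 1 XOR 1 XOR 0 XOR 0 XOR 1 XOR 1 XOR 1 = 1

1


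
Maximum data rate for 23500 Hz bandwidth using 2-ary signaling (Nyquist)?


Rate = 2 * B * log2(M) = 2 * 23500 * 1.0 = 47000.0

47000.0 bps


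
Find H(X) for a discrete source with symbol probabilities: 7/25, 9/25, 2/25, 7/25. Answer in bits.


H = -sum(p_i * log2(p_i)). Terms: -(7/25)*log2(7/25) = 0.514220; -(9/25)*log2(9/25) = 0.530615; -(2/25)*log2(2/25) = 0.291508; -(7/25)*log2(7/25) = 0.514220. H = 0.514220 + 0.530615 + 0.291508 + 0.514220 = 1.8506

1.8506 bits


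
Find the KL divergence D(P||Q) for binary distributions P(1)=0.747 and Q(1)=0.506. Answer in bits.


KL = p*log2(p/q) + (1-p)*log2((1-p)/(1-q)) = 0.747*log2(0.747/0.506) + 0.253*log2(0.253/0.494) = 0.1756

0.1756 bits


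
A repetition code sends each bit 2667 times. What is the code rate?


Rate = k/n = 1/2667

1/2667


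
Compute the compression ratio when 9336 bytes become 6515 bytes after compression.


Ratio = original / compressed = 9336 / 6515 = 1.433

1.433


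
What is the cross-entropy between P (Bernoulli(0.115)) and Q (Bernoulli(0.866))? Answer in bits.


H(P,Q) = -p*log2(q) - (1-p)*log2(1-q). -0.115*log2(0.866) = 0.023870; -0.885*log2(0.134) = 2.566230. H(P,Q) = 0.023870 + 2.566230 = 2.5901

2.5901 bits


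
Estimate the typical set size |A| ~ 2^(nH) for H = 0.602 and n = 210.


log2|A_typical| = nH = 210 * 0.602 = 126.42, so |A_typical| ~ 2^126.42 = 1.138e+38

1.138e+38


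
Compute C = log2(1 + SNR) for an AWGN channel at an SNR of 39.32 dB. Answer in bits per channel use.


SNR_linear = 10^(39.32/10) = 8550.6671; C = log2(1 + SNR_linear) = log2(1 + 8550.6671) = 13.062

13.062 bits/channel use


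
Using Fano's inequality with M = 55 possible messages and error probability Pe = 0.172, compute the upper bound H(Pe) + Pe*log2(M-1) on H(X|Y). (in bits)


H(Pe) = -Pe*log2(Pe) - (1-Pe)*log2(1-Pe) = -0.172*log2(0.172) - 0.828*log2(0.828) = 0.436797 + 0.225462 = 0.6623. Pe*log2(M-1) = 0.172*log2(54) = 0.989841. Bound = H(Pe) + Pe*log2(M-1) = 0.436797 + 0.225462 + 0.989841 = 1.6521

1.6521 bits


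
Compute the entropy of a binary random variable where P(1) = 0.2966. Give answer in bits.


H = -p*log2(p) - (1-p)*log2(1-p). -0.2966*log2(0.2966) = 0.520061; -0.7034*log2(0.7034) = 0.357034. H = 0.520061 + 0.357034 = 0.8771

0.8771 bits


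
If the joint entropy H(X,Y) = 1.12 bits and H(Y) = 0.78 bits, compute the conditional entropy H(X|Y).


H(X|Y) = H(X,Y) - H(Y) = 1.12 - 0.78 = 0.34

0.34 bits


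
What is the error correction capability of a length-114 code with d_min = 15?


Correction capability = floor((d-1)/2) = floor((15-1)/2) = 7

7 errors


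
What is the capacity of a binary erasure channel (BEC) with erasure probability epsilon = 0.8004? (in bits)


C = 1 - epsilon = 1 - 0.8004 = 0.1996

0.1996 bits


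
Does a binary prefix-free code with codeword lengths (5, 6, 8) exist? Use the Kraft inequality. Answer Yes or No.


Kraft sum = sum(2^(-l_i)) = 0.0508, need <= 1. Result: satisfied (a binary prefix-free code with these lengths exists)

Yes


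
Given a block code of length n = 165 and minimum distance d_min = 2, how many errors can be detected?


Detection capability = d_min - 1 = 2 - 1 = 1

1 errors


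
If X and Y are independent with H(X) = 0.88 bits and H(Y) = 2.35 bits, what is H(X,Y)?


For independent variables, H(X,Y) = H(X) + H(Y) = 0.88 + 2.35 = 3.23

3.23 bits


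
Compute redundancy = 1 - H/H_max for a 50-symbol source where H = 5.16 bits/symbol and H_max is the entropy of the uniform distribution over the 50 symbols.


H_max = log2(K) = log2(50) = 5.6439 bits/symbol. Redundancy = 1 - H/H_max = 1 - 5.16/5.6439 = 1 - 0.9143 = 0.0857

0.0857


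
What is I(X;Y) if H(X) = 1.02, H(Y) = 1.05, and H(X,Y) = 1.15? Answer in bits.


I(X;Y) = H(X) + H(Y) - H(X,Y) = 1.02 + 1.05 - 1.15 = 0.92

0.92 bits


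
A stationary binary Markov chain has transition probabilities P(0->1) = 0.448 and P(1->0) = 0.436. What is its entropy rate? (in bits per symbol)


Stationary distribution: pi_0 = p10/(p01+p10) = 0.4932, pi_1 = 0.5068. Entropy rate H' = pi_0*H(p01) + pi_1*H(p10) = 0.4932*0.9922 + 0.5068*0.9881 = 0.9901

0.9901 bits/symbol


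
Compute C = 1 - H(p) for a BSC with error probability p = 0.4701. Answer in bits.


H(p) = -p*log2(p) - (1-p)*log2(1-p) = -0.4701*log2(0.4701) - 0.5299*log2(0.5299) = 0.511920 + 0.485499 = 0.9974. C = 1 - H(p) = 1 - 0.9974 = 0.0026

0.0026 bits


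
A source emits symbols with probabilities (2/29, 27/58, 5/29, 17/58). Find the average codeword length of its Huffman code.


Huffman construction (repeatedly merge the two least-probable nodes; each merge adds 1 bit to every symbol beneath it): 2/29 + 5/29 = 7/29; 7/29 + 17/58 = 31/58; 27/58 + 31/58 = 1. Resulting codeword lengths (in the order the probabilities were given): (3, 1, 3, 2). L_avg = sum(p_i * l_i) = 2/29*3 + 27/58*1 + 5/29*3 + 17/58*2 = 103/58 = 1.7759

1.7759 bits


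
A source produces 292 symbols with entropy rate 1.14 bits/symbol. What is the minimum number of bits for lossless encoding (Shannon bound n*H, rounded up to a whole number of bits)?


Minimum bits >= n * H = 292 * 1.14 = 332.88, rounded up to a whole number of bits = 333

333 bits


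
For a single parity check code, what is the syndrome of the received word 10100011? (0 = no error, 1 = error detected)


Syndrome = XOR of all bits = 1 XOR 0 XOR 1 XOR 0 XOR 0 XOR 0 XOR 1 XOR 1 = 0

0


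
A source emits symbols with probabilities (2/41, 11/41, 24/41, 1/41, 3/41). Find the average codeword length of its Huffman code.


Huffman construction (repeatedly merge the two least-probable nodes; each merge adds 1 bit to every symbol beneath it): 1/41 + 2/41 = 3/41; 3/41 + 3/41 = 6/41; 6/41 + 11/41 = 17/41; 17/41 + 24/41 = 1. Resulting codeword lengths (in the order the probabilities were given): (4, 2, 1, 4, 3). L_avg = sum(p_i * l_i) = 2/41*4 + 11/41*2 + 24/41*1 + 1/41*4 + 3/41*3 = 67/41 = 1.6341

1.6341 bits


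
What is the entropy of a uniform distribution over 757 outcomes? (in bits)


H = log2(n) = log2(757) = 9.5641

9.5641 bits


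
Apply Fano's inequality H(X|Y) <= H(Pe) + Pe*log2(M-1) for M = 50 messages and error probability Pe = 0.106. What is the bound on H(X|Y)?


H(Pe) = -Pe*log2(Pe) - (1-Pe)*log2(1-Pe) = -0.106*log2(0.106) - 0.894*log2(0.894) = 0.343214 + 0.144518 = 0.4877. Pe*log2(M-1) = 0.106*log2(49) = 0.595159. Bound = H(Pe) + Pe*log2(M-1) = 0.343214 + 0.144518 + 0.595159 = 1.0829

1.0829 bits


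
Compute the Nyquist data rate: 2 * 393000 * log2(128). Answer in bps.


Rate = 2 * B * log2(M) = 2 * 393000 * 7.0 = 5502000.0

5502000.0 bps


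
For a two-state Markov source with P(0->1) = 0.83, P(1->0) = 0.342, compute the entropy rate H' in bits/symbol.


Stationary distribution: pi_0 = p10/(p01+p10) = 0.2918, pi_1 = 0.7082. Entropy rate H' = pi_0*H(p01) + pi_1*H(p10) = 0.2918*0.6577 + 0.7082*0.9267 = 0.8482

0.8482 bits/symbol


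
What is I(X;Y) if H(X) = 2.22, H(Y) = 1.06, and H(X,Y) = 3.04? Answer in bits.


I(X;Y) = H(X) + H(Y) - H(X,Y) = 2.22 + 1.06 - 3.04 = 0.24

0.24 bits


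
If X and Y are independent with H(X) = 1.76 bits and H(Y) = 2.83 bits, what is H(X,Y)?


For independent variables, H(X,Y) = H(X) + H(Y) = 1.76 + 2.83 = 4.59

4.59 bits


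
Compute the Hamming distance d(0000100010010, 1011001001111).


Count differing positions: ^ . ^ ^ ^ . ^ . ^ ^ ^ . ^ = 9 differences

9


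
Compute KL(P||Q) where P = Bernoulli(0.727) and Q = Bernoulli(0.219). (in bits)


KL = p*log2(p/q) + (1-p)*log2((1-p)/(1-q)) = 0.727*log2(0.727/0.219) + 0.273*log2(0.273/0.781) = 0.8445

0.8445 bits


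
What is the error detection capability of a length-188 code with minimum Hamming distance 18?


Detection capability = d_min - 1 = 18 - 1 = 17

17 errors


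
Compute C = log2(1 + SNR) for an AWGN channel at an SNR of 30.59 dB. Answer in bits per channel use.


SNR_linear = 10^(30.59/10) = 1145.5129; C = log2(1 + SNR_linear) = log2(1 + 1145.5129) = 10.163

10.163 bits/channel use


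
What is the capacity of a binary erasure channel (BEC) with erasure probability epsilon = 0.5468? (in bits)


C = 1 - epsilon = 1 - 0.5468 = 0.4532

0.4532 bits


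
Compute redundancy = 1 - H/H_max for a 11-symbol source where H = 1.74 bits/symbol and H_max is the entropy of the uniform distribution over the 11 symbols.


H_max = log2(K) = log2(11) = 3.4594 bits/symbol. Redundancy = 1 - H/H_max = 1 - 1.74/3.4594 = 1 - 0.503 = 0.497

0.497


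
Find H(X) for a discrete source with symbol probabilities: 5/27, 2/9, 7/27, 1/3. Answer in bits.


H = -sum(p_i * log2(p_i)). Terms: -(5/27)*log2(5/27) = 0.450548; -(2/9)*log2(2/9) = 0.482206; -(7/27)*log2(7/27) = 0.504916; -(1/3)*log2(1/3) = 0.528321. H = 0.450548 + 0.482206 + 0.504916 + 0.528321 = 1.966

1.966 bits


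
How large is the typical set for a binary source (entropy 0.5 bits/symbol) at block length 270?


log2|A_typical| = nH = 270 * 0.5 = 135.0, so |A_typical| ~ 2^135.0 = 4.356e+40

4.356e+40


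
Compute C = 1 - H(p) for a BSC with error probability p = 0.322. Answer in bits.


H(p) = -p*log2(p) - (1-p)*log2(1-p) = -0.322*log2(0.322) - 0.678*log2(0.678) = 0.526427 + 0.380116 = 0.9065. C = 1 - H(p) = 1 - 0.9065 = 0.0935

0.0935 bits


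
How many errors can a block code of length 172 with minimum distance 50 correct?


Correction capability = floor((d-1)/2) = floor((50-1)/2) = 24

24 errors


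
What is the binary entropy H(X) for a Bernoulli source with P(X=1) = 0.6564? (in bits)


H = -p*log2(p) - (1-p)*log2(1-p). -0.6564*log2(0.6564) = 0.398666; -0.3436*log2(0.3436) = 0.529556. H = 0.398666 + 0.529556 = 0.9282

0.9282 bits


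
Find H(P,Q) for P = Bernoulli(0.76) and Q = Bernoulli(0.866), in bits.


H(P,Q) = -p*log2(q) - (1-p)*log2(1-q). -0.76*log2(0.866) = 0.157746; -0.24*log2(0.134) = 0.695927. H(P,Q) = 0.157746 + 0.695927 = 0.8537

0.8537 bits


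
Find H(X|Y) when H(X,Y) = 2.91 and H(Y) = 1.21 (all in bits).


H(X|Y) = H(X,Y) - H(Y) = 2.91 - 1.21 = 1.7

1.7 bits


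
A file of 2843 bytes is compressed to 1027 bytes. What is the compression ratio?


Ratio = original / compressed = 2843 / 1027 = 2.7683

2.7683


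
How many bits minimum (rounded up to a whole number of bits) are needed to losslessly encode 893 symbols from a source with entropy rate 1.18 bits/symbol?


Minimum bits >= n * H = 893 * 1.18 = 1053.74, rounded up to a whole number of bits = 1054

1054 bits


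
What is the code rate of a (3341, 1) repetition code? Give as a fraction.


Rate = k/n = 1/3341

1/3341


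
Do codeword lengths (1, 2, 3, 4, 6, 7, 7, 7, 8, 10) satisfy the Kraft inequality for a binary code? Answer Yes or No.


Kraft sum = sum(2^(-l_i)) = 0.9814, need <= 1. Result: satisfied (a binary prefix-free code with these lengths exists)

Yes


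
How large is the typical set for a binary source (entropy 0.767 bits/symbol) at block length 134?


log2|A_typical| = nH = 134 * 0.767 = 102.778, so |A_typical| ~ 2^102.778 = 8.695e+30

8.695e+30


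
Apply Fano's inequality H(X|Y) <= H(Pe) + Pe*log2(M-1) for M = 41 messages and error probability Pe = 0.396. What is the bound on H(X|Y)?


H(Pe) = -Pe*log2(Pe) - (1-Pe)*log2(1-Pe) = -0.396*log2(0.396) - 0.604*log2(0.604) = 0.529225 + 0.439337 = 0.9686. Pe*log2(M-1) = 0.396*log2(40) = 2.107484. Bound = H(Pe) + Pe*log2(M-1) = 0.529225 + 0.439337 + 2.107484 = 3.076

3.076 bits


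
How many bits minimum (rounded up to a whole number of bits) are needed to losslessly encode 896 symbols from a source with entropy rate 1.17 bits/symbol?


Minimum bits >= n * H = 896 * 1.17 = 1048.32, rounded up to a whole number of bits = 1049

1049 bits


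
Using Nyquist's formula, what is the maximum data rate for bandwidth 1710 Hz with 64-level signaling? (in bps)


Rate = 2 * B * log2(M) = 2 * 1710 * 6.0 = 20520.0

20520.0 bps


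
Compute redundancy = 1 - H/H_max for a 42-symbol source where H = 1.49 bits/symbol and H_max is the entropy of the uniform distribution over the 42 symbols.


H_max = log2(K) = log2(42) = 5.3923 bits/symbol. Redundancy = 1 - H/H_max = 1 - 1.49/5.3923 = 1 - 0.2763 = 0.7237

0.7237


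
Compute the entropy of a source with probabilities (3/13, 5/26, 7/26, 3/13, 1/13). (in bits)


H = -sum(p_i * log2(p_i)). Terms: -(3/13)*log2(3/13) = 0.488187; -(5/26)*log2(5/26) = 0.457406; -(7/26)*log2(7/26) = 0.509677; -(3/13)*log2(3/13) = 0.488187; -(1/13)*log2(1/13) = 0.284649. H = 0.488187 + 0.457406 + 0.509677 + 0.488187 + 0.284649 = 2.2281

2.2281 bits


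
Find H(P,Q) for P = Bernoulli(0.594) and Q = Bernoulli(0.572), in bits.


H(P,Q) = -p*log2(q) - (1-p)*log2(1-q). -0.594*log2(0.572) = 0.478712; -0.406*log2(0.428) = 0.497073. H(P,Q) = 0.478712 + 0.497073 = 0.9758

0.9758 bits


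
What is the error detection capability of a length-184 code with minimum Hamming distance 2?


Detection capability = d_min - 1 = 2 - 1 = 1

1 errors


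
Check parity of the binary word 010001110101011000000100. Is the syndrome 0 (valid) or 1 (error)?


Syndrome = XOR of all bits = 0 XOR 1 XOR 0 XOR 0 XOR 0 XOR 1 XOR 1 XOR 1 XOR 0 XOR 1 XOR 0 XOR 1 XOR 0 XOR 1 XOR 1 XOR 0 XOR 0 XOR 0 XOR 0 XOR 0 XOR 0 XOR 1 XOR 0 XOR 0 = 1

1


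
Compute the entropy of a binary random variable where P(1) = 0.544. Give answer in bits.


H = -p*log2(p) - (1-p)*log2(1-p). -0.544*log2(0.544) = 0.477807; -0.456*log2(0.456) = 0.516600. H = 0.477807 + 0.516600 = 0.9944

0.9944 bits


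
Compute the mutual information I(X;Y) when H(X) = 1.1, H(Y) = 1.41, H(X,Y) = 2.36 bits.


I(X;Y) = H(X) + H(Y) - H(X,Y) = 1.1 + 1.41 - 2.36 = 0.15

0.15 bits


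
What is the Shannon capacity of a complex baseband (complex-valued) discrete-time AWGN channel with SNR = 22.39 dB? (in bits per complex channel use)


SNR_linear = 10^(22.39/10) = 173.3804; C = log2(1 + SNR_linear) = log2(1 + 173.3804) = 7.4461

7.4461 bits/channel use


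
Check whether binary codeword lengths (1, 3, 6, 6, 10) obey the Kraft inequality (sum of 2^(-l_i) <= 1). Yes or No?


Kraft sum = sum(2^(-l_i)) = 0.6572, need <= 1. Result: satisfied (a binary prefix-free code with these lengths exists)

Yes


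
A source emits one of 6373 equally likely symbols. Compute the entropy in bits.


H = log2(n) = log2(6373) = 12.6378

12.6378 bits


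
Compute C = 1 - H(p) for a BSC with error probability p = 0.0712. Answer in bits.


H(p) = -p*log2(p) - (1-p)*log2(1-p) = -0.0712*log2(0.0712) - 0.9288*log2(0.9288) = 0.271413 + 0.098973 = 0.3704. C = 1 - H(p) = 1 - 0.3704 = 0.6296

0.6296 bits


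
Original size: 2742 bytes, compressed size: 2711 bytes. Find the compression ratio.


Ratio = original / compressed = 2742 / 2711 = 1.0114

1.0114


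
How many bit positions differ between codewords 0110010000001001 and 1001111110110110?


Count differing positions: ^ ^ ^ ^ ^ . ^ ^ ^ . ^ ^ ^ ^ ^ ^ = 14 differences

14


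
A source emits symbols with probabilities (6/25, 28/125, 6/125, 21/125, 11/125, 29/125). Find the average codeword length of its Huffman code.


Huffman construction (repeatedly merge the two least-probable nodes; each merge adds 1 bit to every symbol beneath it): 6/125 + 11/125 = 17/125; 17/125 + 21/125 = 38/125; 28/125 + 29/125 = 57/125; 6/25 + 38/125 = 68/125; 57/125 + 68/125 = 1. Resulting codeword lengths (in the order the probabilities were given): (2, 2, 4, 3, 4, 2). L_avg = sum(p_i * l_i) = 6/25*2 + 28/125*2 + 6/125*4 + 21/125*3 + 11/125*4 + 29/125*2 = 61/25 = 2.44

2.44 bits


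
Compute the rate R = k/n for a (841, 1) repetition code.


Rate = k/n = 1/841

1/841


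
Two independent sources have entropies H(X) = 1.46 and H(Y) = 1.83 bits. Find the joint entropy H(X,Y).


For independent variables, H(X,Y) = H(X) + H(Y) = 1.46 + 1.83 = 3.29

3.29 bits


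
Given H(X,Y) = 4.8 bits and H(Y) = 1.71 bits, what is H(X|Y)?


H(X|Y) = H(X,Y) - H(Y) = 4.8 - 1.71 = 3.09

3.09 bits


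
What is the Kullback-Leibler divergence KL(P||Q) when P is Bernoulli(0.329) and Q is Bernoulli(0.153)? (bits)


KL = p*log2(p/q) + (1-p)*log2((1-p)/(1-q)) = 0.329*log2(0.329/0.153) + 0.671*log2(0.671/0.847) = 0.1379

0.1379 bits


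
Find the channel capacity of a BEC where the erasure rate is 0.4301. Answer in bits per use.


C = 1 - epsilon = 1 - 0.4301 = 0.5699

0.5699 bits


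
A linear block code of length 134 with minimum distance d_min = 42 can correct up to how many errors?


Correction capability = floor((d-1)/2) = floor((42-1)/2) = 20

20 errors


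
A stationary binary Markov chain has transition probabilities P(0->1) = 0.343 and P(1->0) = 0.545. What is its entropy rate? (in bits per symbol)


Stationary distribution: pi_0 = p10/(p01+p10) = 0.6137, pi_1 = 0.3863. Entropy rate H' = pi_0*H(p01) + pi_1*H(p10) = 0.6137*0.9277 + 0.3863*0.9941 = 0.9533

0.9533 bits/symbol


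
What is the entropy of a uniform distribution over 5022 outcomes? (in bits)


H = log2(n) = log2(5022) = 12.294

12.294 bits


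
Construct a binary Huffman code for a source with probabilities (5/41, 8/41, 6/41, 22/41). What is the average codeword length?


Huffman construction (repeatedly merge the two least-probable nodes; each merge adds 1 bit to every symbol beneath it): 5/41 + 6/41 = 11/41; 8/41 + 11/41 = 19/41; 19/41 + 22/41 = 1. Resulting codeword lengths (in the order the probabilities were given): (3, 2, 3, 1). L_avg = sum(p_i * l_i) = 5/41*3 + 8/41*2 + 6/41*3 + 22/41*1 = 71/41 = 1.7317

1.7317 bits


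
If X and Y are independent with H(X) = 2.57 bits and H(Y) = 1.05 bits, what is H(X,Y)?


For independent variables, H(X,Y) = H(X) + H(Y) = 2.57 + 1.05 = 3.62

3.62 bits


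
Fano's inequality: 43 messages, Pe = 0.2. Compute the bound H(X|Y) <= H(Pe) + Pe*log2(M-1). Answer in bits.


H(Pe) = -Pe*log2(Pe) - (1-Pe)*log2(1-Pe) = -0.2*log2(0.2) - 0.8*log2(0.8) = 0.464386 + 0.257542 = 0.7219. Pe*log2(M-1) = 0.2*log2(42) = 1.078463. Bound = H(Pe) + Pe*log2(M-1) = 0.464386 + 0.257542 + 1.078463 = 1.8004

1.8004 bits


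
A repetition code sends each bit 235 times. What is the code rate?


Rate = k/n = 1/235

1/235


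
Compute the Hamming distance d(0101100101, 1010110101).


Count differing positions: ^ ^ ^ ^ . ^ . . . . = 5 differences

5


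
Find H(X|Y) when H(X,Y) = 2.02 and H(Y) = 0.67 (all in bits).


H(X|Y) = H(X,Y) - H(Y) = 2.02 - 0.67 = 1.35

1.35 bits


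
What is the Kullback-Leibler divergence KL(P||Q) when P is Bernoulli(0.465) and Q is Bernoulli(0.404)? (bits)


KL = p*log2(p/q) + (1-p)*log2((1-p)/(1-q)) = 0.465*log2(0.465/0.404) + 0.535*log2(0.535/0.596) = 0.011

0.011 bits


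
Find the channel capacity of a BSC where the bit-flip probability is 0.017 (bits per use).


H(p) = -p*log2(p) - (1-p)*log2(1-p) = -0.017*log2(0.017) - 0.983*log2(0.983) = 0.099931 + 0.024316 = 0.1242. C = 1 - H(p) = 1 - 0.1242 = 0.8758

0.8758 bits


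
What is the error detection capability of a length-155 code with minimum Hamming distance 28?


Detection capability = d_min - 1 = 28 - 1 = 27

27 errors


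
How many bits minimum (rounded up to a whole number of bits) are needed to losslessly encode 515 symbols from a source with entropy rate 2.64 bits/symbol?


Minimum bits >= n * H = 515 * 2.64 = 1359.6, rounded up to a whole number of bits = 1360

1360 bits


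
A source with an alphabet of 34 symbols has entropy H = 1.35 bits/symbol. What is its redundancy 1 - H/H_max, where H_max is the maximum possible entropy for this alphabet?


H_max = log2(K) = log2(34) = 5.0875 bits/symbol. Redundancy = 1 - H/H_max = 1 - 1.35/5.0875 = 1 - 0.2654 = 0.7346

0.7346


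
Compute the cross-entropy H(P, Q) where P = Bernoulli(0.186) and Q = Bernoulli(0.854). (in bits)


H(P,Q) = -p*log2(q) - (1-p)*log2(1-q). -0.186*log2(0.854) = 0.042351; -0.814*log2(0.146) = 2.259631. H(P,Q) = 0.042351 + 2.259631 = 2.302

2.302 bits


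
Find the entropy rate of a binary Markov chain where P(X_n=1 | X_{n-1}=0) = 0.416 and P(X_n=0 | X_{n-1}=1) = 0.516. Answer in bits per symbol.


Stationary distribution: pi_0 = p10/(p01+p10) = 0.5536, pi_1 = 0.4464. Entropy rate H' = pi_0*H(p01) + pi_1*H(p10) = 0.5536*0.9795 + 0.4464*0.9993 = 0.9883

0.9883 bits/symbol


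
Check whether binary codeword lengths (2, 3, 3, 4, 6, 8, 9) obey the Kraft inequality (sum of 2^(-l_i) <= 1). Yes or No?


Kraft sum = sum(2^(-l_i)) = 0.584, need <= 1. Result: satisfied (a binary prefix-free code with these lengths exists)

Yes


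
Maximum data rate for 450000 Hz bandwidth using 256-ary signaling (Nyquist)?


Rate = 2 * B * log2(M) = 2 * 450000 * 8.0 = 7200000.0

7200000.0 bps


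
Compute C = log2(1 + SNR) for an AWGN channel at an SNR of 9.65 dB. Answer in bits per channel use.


SNR_linear = 10^(9.65/10) = 9.2257; C = log2(1 + SNR_linear) = log2(1 + 9.2257) = 3.3541

3.3541 bits/channel use


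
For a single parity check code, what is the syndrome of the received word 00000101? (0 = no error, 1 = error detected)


Syndrome = XOR of all bits = 0 XOR 0 XOR 0 XOR 0 XOR 0 XOR 1 XOR 0 XOR 1 = 0

0


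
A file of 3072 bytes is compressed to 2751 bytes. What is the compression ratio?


Ratio = original / compressed = 3072 / 2751 = 1.1167

1.1167


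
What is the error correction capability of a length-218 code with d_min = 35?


Correction capability = floor((d-1)/2) = floor((35-1)/2) = 17

17 errors


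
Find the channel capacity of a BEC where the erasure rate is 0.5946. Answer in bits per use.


C = 1 - epsilon = 1 - 0.5946 = 0.4054

0.4054 bits


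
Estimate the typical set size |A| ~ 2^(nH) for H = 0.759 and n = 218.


log2|A_typical| = nH = 218 * 0.759 = 165.462, so |A_typical| ~ 2^165.462 = 6.442e+49

6.442e+49


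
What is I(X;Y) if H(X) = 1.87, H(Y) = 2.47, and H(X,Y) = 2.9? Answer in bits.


I(X;Y) = H(X) + H(Y) - H(X,Y) = 1.87 + 2.47 - 2.9 = 1.44

1.44 bits


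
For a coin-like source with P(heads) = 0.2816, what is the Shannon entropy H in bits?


H = -p*log2(p) - (1-p)*log2(1-p). -0.2816*log2(0.2816) = 0.514844; -0.7184*log2(0.7184) = 0.342778. H = 0.514844 + 0.342778 = 0.8576

0.8576 bits
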